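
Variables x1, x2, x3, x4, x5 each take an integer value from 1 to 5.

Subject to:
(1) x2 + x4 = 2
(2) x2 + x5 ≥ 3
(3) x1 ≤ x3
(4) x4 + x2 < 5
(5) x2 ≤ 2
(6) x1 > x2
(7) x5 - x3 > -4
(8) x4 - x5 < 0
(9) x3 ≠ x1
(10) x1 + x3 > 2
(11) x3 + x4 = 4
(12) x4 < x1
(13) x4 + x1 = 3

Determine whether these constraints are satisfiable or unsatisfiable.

Satisfiable

One satisfying assignment is x1 = 2, x2 = 1, x3 = 3, x4 = 1, x5 = 2.
For the less obvious constraints — constraint 1: x2 + x4 = 2; constraint 2: x2 + x5 = 3; constraint 4: x4 + x2 = 2 — and the others hold by inspection.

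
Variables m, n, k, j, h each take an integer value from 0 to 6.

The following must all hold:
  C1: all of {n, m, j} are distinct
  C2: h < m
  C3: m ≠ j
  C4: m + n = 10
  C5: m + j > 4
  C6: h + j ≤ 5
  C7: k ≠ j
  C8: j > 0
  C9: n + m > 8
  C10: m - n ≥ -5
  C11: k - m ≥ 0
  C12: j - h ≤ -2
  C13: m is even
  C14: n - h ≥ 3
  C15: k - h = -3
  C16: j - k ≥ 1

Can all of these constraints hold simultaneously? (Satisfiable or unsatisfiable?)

Constraints 10, 11, 12, 14, and 16 give n − h ≥ 3, h − j ≥ 2, j − k ≥ 1, k − m ≥ 0, m − n ≥ -5.
Adding all 5 inequalities: the left sides telescope to 0, and the right sides sum to 3 + 2 + 1 + 0 + (-5) = 1. So 0 ≥ 1, which is false.

Unsatisfiable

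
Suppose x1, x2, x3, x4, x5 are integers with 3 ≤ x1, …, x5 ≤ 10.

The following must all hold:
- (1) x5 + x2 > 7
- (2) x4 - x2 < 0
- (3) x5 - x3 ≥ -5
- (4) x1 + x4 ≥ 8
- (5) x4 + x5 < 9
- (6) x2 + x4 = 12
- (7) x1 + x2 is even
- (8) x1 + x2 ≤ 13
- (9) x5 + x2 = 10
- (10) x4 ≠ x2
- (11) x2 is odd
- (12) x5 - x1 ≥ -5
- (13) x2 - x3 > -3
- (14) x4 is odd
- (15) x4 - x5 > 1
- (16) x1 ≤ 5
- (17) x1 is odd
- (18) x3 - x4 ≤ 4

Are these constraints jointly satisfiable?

Satisfiable

Take x1 = 5, x2 = 7, x3 = 8, x4 = 5, x5 = 3. Then constraint 1: x5 + x2 = 10; constraint 2: x4 - x2 = -2, and every other listed constraint is also met.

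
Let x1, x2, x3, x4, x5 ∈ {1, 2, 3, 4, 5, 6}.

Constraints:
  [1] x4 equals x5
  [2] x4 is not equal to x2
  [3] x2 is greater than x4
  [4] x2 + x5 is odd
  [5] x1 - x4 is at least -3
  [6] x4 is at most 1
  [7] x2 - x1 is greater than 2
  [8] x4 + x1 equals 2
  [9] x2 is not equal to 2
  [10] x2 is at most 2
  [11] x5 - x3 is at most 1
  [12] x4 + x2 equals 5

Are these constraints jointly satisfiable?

Unsatisfiable

From constraint 6: x4 ≤ 1. From constraint 10: x2 ≤ 2. Hence x4 + x2 ≤ 3. But constraint 12 requires x4 + x2 = 5, and 5 > 3. Contradiction.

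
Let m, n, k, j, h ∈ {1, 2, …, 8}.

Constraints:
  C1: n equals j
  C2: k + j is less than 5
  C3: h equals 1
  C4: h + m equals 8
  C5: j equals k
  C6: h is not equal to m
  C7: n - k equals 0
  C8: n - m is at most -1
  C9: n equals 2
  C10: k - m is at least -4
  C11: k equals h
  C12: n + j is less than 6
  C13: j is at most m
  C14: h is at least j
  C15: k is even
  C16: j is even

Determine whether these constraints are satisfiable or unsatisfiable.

Constraint 9 fixes n = 2 and constraint 3 fixes h = 1. Constraints 1, 5, and 11 give n = j = k = h, so n = h. But 2 ≠ 1 — contradiction.

Unsatisfiable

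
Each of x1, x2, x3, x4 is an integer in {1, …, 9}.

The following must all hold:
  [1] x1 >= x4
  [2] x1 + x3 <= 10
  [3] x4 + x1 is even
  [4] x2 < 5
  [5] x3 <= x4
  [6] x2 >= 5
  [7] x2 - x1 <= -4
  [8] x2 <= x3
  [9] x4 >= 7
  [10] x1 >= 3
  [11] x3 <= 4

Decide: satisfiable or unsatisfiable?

From constraints 1 and 9: x1 ≥ x4 ≥ 7. From constraints 6 and 8: x3 ≥ x2 ≥ 5. Hence x1 + x3 ≥ 12. But constraint 2 requires x1 + x3 ≤ 10, and 10 < 12. Contradiction.

Unsatisfiable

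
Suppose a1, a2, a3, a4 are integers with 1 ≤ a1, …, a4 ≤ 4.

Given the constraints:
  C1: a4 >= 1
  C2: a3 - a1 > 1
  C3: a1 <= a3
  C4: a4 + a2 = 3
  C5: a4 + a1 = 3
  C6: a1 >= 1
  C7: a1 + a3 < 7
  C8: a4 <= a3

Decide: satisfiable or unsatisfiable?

Satisfiable

Try a1 = 1, a2 = 1, a3 = 3, a4 = 2.
Check constraint 2: a3 - a1 = 2; constraint 4: a4 + a2 = 3; constraint 5: a4 + a1 = 3. The remaining constraints are straightforward to verify.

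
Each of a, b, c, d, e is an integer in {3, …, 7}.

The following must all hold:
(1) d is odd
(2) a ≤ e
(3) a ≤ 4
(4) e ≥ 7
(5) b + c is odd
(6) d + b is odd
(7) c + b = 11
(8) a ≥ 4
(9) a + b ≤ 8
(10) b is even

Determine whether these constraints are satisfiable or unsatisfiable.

Try a = 4, b = 4, c = 7, d = 3, e = 7.
Check constraint 7: c + b = 11; constraint 9: a + b = 8. The remaining constraints are straightforward to verify.

Satisfiable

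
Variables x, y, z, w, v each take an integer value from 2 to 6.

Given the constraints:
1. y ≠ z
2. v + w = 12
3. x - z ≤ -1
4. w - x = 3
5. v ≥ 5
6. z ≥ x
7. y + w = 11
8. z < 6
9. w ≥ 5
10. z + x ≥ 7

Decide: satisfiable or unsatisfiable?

Satisfiable

The assignment x = 3, y = 5, z = 4, w = 6, v = 6 works:
  constraint 2 holds since v + w = 12.
  constraint 3 holds since x - z = -1.
  constraint 4 holds since w - x = 3.
The rest check out directly.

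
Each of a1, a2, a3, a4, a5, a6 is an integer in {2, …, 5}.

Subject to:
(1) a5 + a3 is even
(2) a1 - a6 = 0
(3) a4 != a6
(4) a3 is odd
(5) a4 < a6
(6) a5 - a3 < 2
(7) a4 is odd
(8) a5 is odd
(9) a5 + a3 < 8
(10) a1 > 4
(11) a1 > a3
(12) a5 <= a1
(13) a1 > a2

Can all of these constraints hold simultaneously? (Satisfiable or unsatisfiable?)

Satisfiable

Try a1 = 5, a2 = 2, a3 = 3, a4 = 3, a5 = 3, a6 = 5.
Check constraint 2: a1 - a6 = 0; constraint 6: a5 - a3 = 0; constraint 9: a5 + a3 = 6. The remaining constraints are straightforward to verify.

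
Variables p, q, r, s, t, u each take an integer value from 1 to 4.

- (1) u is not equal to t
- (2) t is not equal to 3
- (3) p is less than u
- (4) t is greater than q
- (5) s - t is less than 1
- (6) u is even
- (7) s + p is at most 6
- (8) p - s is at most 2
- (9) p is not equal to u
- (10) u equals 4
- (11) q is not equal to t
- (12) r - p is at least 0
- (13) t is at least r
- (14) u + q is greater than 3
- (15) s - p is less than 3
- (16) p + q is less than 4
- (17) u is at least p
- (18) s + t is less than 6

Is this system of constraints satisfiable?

Satisfiable

Take p = 1, q = 1, r = 2, s = 2, t = 2, u = 4. Then constraint 5: s - t = 0; constraint 7: s + p = 3; constraint 8: p - s = -1, and every other listed constraint is also met.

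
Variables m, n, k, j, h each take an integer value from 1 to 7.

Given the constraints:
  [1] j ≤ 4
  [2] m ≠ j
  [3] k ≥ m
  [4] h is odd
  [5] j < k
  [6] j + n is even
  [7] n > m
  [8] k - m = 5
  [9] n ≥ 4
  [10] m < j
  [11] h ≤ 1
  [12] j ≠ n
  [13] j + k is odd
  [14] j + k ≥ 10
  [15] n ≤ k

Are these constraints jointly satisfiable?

Setting (m, n, k, j, h) = (2, 6, 7, 4, 1) satisfies everything: constraint 8: k - m = 5; constraint 14: j + k = 11, and the others follow.

Satisfiable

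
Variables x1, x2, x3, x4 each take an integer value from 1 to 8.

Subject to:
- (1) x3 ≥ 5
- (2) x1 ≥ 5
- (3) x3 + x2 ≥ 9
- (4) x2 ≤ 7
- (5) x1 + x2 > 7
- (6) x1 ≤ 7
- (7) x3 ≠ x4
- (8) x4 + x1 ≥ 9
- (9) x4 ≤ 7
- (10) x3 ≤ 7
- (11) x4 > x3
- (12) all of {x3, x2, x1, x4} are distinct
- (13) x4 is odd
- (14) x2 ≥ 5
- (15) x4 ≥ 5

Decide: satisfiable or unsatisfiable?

Unsatisfiable

Constraints 1, 2, 4, 6, 9, 10, 14, and 15 confine each of x3, x2, x1, x4 to the 3 values {5, …, 7}.
Constraint 12 requires all 4 of them to be distinct, but only 3 values are available — impossible by the pigeonhole principle.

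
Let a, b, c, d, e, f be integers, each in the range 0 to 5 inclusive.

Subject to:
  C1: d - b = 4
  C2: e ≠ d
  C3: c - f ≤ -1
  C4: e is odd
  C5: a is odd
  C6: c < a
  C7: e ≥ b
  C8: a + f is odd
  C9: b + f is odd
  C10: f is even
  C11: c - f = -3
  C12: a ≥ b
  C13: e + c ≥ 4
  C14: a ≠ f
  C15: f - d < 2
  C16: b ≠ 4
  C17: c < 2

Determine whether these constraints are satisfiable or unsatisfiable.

Satisfiable

One satisfying assignment is a = 5, b = 1, c = 1, d = 5, e = 3, f = 4.
For the less obvious constraints — constraint 1: d - b = 4; constraint 3: c - f = -3; constraint 11: c - f = -3 — and the others hold by inspection.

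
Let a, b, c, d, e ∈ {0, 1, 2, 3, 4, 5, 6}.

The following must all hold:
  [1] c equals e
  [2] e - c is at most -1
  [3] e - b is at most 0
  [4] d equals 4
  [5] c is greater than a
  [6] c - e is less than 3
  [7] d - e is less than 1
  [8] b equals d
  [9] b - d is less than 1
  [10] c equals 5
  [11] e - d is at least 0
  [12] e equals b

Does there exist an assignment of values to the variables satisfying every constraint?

Unsatisfiable

Constraint 10 fixes c = 5 and constraint 4 fixes d = 4. Constraints 1, 8, and 12 give c = e = b = d, so c = d. But 5 ≠ 4 — contradiction.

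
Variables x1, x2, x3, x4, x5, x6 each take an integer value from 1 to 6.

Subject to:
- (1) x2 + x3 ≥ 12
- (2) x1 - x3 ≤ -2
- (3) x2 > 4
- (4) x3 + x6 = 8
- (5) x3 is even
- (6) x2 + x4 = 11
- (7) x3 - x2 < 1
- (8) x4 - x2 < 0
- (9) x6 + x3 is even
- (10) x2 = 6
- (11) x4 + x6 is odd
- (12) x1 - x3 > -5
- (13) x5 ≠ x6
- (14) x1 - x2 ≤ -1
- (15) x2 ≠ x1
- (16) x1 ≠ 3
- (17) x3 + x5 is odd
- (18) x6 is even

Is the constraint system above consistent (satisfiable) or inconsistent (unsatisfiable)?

Try x1 = 4, x2 = 6, x3 = 6, x4 = 5, x5 = 1, x6 = 2.
Check constraint 1: x2 + x3 = 12; constraint 2: x1 - x3 = -2; constraint 4: x3 + x6 = 8. The remaining constraints are straightforward to verify.

Satisfiable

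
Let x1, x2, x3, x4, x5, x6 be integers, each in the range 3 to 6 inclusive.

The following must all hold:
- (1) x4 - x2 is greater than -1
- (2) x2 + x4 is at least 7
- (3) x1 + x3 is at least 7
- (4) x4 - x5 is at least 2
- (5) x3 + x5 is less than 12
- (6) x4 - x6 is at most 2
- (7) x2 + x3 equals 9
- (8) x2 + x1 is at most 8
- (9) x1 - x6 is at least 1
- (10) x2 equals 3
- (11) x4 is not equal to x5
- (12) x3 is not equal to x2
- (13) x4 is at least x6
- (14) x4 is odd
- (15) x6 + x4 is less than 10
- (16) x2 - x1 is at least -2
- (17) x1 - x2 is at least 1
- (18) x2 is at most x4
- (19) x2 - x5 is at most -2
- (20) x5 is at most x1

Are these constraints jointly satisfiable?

Unsatisfiable

Constraints 4, 6, 9, 16, and 19 give x1 − x6 ≥ 1, x6 − x4 ≥ -2, x4 − x5 ≥ 2, x5 − x2 ≥ 2, x2 − x1 ≥ -2.
Adding all 5 inequalities: the left sides telescope to 0, and the right sides sum to 1 + (-2) + 2 + 2 + (-2) = 1. So 0 ≥ 1, which is false.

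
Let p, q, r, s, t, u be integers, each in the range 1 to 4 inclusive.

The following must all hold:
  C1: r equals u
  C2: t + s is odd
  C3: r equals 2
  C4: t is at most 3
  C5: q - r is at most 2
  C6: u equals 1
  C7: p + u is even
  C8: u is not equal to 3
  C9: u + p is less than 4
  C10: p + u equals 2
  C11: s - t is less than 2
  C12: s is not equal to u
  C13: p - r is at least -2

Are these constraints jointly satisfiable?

Constraint 3 fixes r = 2 and constraint 6 fixes u = 1, but constraint 1 requires r = u. Since 2 ≠ 1, contradiction.

Unsatisfiable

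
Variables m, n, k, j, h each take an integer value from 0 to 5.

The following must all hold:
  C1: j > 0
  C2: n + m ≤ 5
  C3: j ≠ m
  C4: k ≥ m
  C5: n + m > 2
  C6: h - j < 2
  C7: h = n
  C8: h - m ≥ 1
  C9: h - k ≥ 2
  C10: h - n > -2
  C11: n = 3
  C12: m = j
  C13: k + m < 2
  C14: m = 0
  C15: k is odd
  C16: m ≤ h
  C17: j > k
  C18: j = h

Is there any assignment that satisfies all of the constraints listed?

Unsatisfiable

Constraint 14 fixes m = 0 and constraint 11 fixes n = 3. Constraints 7, 12, and 18 give m = j = h = n, so m = n. But 0 ≠ 3 — contradiction.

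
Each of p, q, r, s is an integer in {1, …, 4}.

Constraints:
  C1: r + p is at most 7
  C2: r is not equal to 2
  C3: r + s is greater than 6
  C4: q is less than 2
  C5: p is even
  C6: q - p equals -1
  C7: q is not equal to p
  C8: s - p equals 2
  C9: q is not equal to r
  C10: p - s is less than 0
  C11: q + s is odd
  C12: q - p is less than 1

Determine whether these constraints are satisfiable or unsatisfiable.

Setting (p, q, r, s) = (2, 1, 4, 4) satisfies everything: constraint 1: r + p = 6; constraint 3: r + s = 8; constraint 6: q - p = -1, and the others follow.

Satisfiable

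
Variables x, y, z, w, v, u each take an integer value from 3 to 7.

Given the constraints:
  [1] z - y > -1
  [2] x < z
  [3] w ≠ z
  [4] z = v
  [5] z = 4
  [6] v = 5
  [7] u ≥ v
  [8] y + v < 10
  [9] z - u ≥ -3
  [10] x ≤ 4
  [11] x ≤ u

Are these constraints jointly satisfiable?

Unsatisfiable

Constraint 5 fixes z = 4 and constraint 6 fixes v = 5, but constraint 4 requires z = v. Since 4 ≠ 5, contradiction.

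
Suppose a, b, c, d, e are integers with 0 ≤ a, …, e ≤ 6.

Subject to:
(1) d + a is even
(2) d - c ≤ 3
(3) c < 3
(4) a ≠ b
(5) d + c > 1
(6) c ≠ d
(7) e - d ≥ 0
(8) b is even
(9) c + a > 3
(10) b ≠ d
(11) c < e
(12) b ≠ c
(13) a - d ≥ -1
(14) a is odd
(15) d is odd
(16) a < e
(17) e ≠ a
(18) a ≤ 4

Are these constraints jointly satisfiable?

Take a = 3, b = 4, c = 1, d = 3, e = 4. Then constraint 2: d - c = 2; constraint 5: d + c = 4; constraint 7: e - d = 1, and every other listed constraint is also met.

Satisfiable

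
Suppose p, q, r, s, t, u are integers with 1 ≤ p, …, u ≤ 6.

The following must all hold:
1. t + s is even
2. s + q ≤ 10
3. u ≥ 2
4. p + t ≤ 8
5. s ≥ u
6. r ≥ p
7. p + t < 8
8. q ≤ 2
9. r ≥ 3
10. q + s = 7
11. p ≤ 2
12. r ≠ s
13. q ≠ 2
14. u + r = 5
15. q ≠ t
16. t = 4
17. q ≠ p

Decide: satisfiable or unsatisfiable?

Try p = 2, q = 1, r = 3, s = 6, t = 4, u = 2.
Check constraint 2: s + q = 7; constraint 4: p + t = 6; constraint 7: p + t = 6. The remaining constraints are straightforward to verify.

Satisfiable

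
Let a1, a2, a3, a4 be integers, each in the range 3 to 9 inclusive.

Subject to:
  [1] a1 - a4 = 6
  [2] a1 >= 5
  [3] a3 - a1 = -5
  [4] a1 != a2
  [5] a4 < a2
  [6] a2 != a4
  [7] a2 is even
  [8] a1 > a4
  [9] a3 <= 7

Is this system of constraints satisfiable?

Satisfiable

Try a1 = 9, a2 = 4, a3 = 4, a4 = 3.
Check constraint 1: a1 - a4 = 6; constraint 3: a3 - a1 = -5; constraint 7: a2 = 4 is even. The remaining constraints are straightforward to verify.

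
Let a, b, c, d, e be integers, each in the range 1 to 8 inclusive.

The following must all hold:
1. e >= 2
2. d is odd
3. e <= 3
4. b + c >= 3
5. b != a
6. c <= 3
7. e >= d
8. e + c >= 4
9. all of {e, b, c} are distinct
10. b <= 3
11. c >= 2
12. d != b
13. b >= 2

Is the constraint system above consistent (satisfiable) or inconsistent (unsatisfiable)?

Unsatisfiable

Constraints 1, 3, 6, 10, 11, and 13 confine each of e, b, c to the 2 values {2, 3}.
Constraint 9 requires all 3 of them to be distinct, but only 2 values are available — impossible by the pigeonhole principle.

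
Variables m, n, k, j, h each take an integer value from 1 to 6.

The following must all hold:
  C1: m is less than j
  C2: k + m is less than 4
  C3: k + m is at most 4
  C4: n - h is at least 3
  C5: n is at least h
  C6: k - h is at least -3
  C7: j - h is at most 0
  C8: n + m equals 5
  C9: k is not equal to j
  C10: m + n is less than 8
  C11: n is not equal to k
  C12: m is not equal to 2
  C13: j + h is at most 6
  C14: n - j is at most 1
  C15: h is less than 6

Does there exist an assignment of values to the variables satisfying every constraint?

Unsatisfiable

Constraints 4, 7, and 14 give h − j ≥ 0, j − n ≥ -1, n − h ≥ 3.
Adding all 3 inequalities: the left sides telescope to 0, and the right sides sum to 0 + (-1) + 3 = 2. So 0 ≥ 2, which is false.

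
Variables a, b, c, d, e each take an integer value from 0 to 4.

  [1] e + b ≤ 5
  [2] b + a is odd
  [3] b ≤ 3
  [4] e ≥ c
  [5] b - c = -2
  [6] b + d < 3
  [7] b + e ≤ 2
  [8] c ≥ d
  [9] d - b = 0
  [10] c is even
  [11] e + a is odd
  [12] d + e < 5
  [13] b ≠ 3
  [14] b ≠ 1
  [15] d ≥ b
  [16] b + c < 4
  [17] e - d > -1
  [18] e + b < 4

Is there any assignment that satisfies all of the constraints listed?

Try a = 1, b = 0, c = 2, d = 0, e = 2.
Check constraint 1: e + b = 2; constraint 5: b - c = -2; constraint 6: b + d = 0. The remaining constraints are straightforward to verify.

Satisfiable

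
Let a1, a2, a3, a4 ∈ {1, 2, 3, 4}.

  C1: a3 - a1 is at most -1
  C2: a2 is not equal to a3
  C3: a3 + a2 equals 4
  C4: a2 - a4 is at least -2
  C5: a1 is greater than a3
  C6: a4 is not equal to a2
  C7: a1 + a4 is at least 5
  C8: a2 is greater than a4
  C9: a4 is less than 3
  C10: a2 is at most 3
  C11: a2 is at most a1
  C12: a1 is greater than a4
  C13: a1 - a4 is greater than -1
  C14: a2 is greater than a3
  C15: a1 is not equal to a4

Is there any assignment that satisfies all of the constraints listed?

Satisfiable

One satisfying assignment is a1 = 4, a2 = 3, a3 = 1, a4 = 2.
For the less obvious constraints — constraint 1: a3 - a1 = -3; constraint 3: a3 + a2 = 4; constraint 4: a2 - a4 = 1 — and the others hold by inspection.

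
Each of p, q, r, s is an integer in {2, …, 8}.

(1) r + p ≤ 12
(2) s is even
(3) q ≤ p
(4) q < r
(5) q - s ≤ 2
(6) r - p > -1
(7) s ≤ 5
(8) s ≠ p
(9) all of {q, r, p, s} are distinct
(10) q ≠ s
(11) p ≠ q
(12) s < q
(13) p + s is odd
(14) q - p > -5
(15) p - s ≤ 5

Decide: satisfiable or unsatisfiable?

Satisfiable

Setting (p, q, r, s) = (5, 3, 7, 2) satisfies everything: constraint 1: r + p = 12; constraint 5: q - s = 1, and the others follow.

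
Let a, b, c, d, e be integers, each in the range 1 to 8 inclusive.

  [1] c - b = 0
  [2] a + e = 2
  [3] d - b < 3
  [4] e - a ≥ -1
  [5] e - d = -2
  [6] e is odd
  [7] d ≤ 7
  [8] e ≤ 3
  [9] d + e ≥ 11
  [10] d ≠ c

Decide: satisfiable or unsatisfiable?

From constraint 7: d ≤ 7. From constraint 8: e ≤ 3. Hence d + e ≤ 10. But constraint 9 requires d + e ≥ 11, and 11 > 10. Contradiction.

Unsatisfiable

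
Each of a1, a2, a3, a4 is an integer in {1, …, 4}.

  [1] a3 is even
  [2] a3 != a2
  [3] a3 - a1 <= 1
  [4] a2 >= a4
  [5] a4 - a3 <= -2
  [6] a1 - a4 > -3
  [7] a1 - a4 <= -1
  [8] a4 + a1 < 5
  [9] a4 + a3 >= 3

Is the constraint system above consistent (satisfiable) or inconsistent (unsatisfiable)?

Unsatisfiable

Constraints 3, 5, and 7 give a1 − a3 ≥ -1, a3 − a4 ≥ 2, a4 − a1 ≥ 1.
Adding all 3 inequalities: the left sides telescope to 0, and the right sides sum to (-1) + 2 + 1 = 2. So 0 ≥ 2, which is false.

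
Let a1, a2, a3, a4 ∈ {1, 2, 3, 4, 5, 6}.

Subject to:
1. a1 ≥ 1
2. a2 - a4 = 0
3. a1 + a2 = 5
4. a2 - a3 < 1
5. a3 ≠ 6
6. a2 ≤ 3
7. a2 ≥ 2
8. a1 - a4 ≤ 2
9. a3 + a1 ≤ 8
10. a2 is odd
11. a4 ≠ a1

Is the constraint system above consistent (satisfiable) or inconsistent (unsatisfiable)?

One satisfying assignment is a1 = 2, a2 = 3, a3 = 3, a4 = 3.
For the less obvious constraints — constraint 2: a2 - a4 = 0; constraint 3: a1 + a2 = 5; constraint 4: a2 - a3 = 0 — and the others hold by inspection.

Satisfiable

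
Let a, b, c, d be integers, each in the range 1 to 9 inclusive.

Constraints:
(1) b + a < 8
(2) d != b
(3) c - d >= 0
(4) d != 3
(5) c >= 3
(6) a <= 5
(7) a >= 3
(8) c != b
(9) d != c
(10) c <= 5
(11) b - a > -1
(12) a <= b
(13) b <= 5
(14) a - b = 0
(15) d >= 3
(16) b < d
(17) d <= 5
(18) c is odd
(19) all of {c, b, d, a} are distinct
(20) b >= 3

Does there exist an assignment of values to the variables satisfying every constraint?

Constraints 5, 6, 7, 10, 13, 15, 17, and 20 confine each of c, b, d, a to the 3 values {3, …, 5}.
Constraint 19 requires all 4 of them to be distinct, but only 3 values are available — impossible by the pigeonhole principle.

Unsatisfiable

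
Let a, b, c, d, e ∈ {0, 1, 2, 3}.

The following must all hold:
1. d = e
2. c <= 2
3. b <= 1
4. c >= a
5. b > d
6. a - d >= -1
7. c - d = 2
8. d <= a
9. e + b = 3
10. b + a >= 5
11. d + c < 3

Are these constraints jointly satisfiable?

From constraint 3: b ≤ 1. From constraints 2 and 4: a ≤ c ≤ 2. Hence b + a ≤ 3. But constraint 10 requires b + a ≥ 5, and 5 > 3. Contradiction.

Unsatisfiable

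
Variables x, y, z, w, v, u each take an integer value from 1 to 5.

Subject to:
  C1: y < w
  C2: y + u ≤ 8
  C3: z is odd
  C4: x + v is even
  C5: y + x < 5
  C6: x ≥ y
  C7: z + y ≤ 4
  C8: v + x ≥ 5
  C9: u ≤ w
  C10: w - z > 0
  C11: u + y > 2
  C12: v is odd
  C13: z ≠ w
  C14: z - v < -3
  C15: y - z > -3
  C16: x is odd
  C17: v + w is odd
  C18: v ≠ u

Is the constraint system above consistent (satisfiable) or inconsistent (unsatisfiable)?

One satisfying assignment is x = 1, y = 1, z = 1, w = 4, v = 5, u = 4.
For the less obvious constraints — constraint 2: y + u = 5; constraint 5: y + x = 2 — and the others hold by inspection.

Satisfiable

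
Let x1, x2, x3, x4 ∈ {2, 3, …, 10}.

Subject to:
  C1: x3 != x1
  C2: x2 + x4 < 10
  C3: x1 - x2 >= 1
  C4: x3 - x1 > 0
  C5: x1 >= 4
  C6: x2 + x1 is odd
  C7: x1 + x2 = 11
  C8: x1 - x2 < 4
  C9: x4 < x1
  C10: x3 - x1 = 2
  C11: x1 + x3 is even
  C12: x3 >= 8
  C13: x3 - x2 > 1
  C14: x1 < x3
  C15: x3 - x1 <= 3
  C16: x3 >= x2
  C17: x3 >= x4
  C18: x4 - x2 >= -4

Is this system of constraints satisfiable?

Take x1 = 6, x2 = 5, x3 = 8, x4 = 2. Then constraint 2: x2 + x4 = 7; constraint 3: x1 - x2 = 1; constraint 4: x3 - x1 = 2, and every other listed constraint is also met.

Satisfiable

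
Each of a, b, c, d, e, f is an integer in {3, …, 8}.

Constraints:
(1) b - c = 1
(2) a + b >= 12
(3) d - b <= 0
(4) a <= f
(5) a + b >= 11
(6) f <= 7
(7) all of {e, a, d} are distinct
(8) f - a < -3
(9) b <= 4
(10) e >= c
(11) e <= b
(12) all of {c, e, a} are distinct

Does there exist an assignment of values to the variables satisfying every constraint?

From constraints 4 and 6: a ≤ f ≤ 7. From constraint 9: b ≤ 4. Hence a + b ≤ 11. But constraint 2 requires a + b ≥ 12, and 12 > 11. Contradiction.

Unsatisfiable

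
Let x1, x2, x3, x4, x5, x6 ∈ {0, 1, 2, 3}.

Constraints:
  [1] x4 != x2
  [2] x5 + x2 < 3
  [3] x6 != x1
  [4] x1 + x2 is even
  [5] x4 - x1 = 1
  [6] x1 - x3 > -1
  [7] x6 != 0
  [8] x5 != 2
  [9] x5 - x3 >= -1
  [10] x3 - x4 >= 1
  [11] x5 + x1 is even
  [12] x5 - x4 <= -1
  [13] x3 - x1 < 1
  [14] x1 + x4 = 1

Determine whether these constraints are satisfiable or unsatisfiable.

Unsatisfiable

Constraints 9, 10, and 12 give x4 − x5 ≥ 1, x5 − x3 ≥ -1, x3 − x4 ≥ 1.
Adding all 3 inequalities: the left sides telescope to 0, and the right sides sum to 1 + (-1) + 1 = 1. So 0 ≥ 1, which is false.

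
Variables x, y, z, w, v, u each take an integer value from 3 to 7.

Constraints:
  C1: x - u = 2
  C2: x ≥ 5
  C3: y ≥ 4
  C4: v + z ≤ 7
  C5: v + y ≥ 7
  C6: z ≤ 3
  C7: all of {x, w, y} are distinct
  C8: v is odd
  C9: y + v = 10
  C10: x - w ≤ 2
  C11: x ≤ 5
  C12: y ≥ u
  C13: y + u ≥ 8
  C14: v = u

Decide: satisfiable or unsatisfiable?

Satisfiable

Try x = 5, y = 7, z = 3, w = 3, v = 3, u = 3.
Check constraint 1: x - u = 2; constraint 4: v + z = 6; constraint 5: v + y = 10. The remaining constraints are straightforward to verify.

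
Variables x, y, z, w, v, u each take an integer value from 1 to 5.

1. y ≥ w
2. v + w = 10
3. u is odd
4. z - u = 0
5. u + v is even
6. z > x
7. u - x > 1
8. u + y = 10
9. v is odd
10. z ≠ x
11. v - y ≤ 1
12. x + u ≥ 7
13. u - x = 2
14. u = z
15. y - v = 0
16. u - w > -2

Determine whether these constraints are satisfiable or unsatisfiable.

Satisfiable

Setting (x, y, z, w, v, u) = (3, 5, 5, 5, 5, 5) satisfies everything: constraint 2: v + w = 10; constraint 4: z - u = 0; constraint 7: u - x = 2, and the others follow.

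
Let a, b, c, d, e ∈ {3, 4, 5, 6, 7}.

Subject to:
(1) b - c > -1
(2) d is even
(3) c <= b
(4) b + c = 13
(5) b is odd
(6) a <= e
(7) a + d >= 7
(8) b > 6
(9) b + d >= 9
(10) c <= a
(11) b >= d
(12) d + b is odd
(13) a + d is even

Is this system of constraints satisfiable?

Satisfiable

The assignment a = 6, b = 7, c = 6, d = 4, e = 7 works:
  constraint 1 holds since b - c = 1.
  constraint 4 holds since b + c = 13.
  constraint 7 holds since a + d = 10.
The rest check out directly.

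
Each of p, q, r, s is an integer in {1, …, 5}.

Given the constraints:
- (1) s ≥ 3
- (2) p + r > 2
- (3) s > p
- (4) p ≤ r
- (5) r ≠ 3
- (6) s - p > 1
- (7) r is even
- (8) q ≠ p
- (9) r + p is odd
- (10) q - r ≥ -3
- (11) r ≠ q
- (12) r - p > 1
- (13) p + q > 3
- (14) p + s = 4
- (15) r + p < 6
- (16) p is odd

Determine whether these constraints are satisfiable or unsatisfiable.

Satisfiable

Try p = 1, q = 3, r = 4, s = 3.
Check constraint 2: p + r = 5; constraint 6: s - p = 2; constraint 10: q - r = -1. The remaining constraints are straightforward to verify.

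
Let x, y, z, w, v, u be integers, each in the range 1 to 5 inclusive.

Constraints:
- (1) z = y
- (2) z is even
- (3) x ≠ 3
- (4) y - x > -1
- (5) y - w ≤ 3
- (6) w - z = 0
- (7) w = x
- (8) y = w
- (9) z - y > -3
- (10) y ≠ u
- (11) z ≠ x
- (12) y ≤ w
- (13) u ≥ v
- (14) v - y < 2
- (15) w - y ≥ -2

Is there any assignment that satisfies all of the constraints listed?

Unsatisfiable

From constraints 1, 7, and 8, z = y = w = x, so z = x. But constraint 11 says z ≠ x. Contradiction.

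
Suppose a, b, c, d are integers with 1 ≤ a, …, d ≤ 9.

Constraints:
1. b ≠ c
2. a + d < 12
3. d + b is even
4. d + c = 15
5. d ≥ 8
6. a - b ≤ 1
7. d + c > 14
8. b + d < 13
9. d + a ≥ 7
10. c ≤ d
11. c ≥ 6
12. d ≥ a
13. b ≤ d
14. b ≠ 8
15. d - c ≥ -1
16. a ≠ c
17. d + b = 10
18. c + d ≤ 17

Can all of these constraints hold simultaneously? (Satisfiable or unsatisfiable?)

The assignment a = 2, b = 2, c = 7, d = 8 works:
  constraint 2 holds since a + d = 10.
  constraint 4 holds since d + c = 15.
  constraint 6 holds since a - b = 0.
The rest check out directly.

Satisfiable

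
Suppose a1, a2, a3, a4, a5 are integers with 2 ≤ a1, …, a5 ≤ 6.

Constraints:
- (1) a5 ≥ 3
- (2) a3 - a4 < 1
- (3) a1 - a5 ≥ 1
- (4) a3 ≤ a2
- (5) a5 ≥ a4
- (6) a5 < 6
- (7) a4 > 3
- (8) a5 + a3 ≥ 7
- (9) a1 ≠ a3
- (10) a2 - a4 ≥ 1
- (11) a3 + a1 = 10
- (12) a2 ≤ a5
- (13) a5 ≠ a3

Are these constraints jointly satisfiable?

Try a1 = 6, a2 = 5, a3 = 4, a4 = 4, a5 = 5.
Check constraint 2: a3 - a4 = 0; constraint 3: a1 - a5 = 1; constraint 8: a5 + a3 = 9. The remaining constraints are straightforward to verify.

Satisfiable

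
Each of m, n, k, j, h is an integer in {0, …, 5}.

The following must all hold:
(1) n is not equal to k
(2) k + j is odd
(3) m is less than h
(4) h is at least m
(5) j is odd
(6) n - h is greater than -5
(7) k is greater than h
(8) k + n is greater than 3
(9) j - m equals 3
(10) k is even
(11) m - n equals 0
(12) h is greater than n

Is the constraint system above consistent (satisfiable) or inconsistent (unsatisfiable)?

Try m = 0, n = 0, k = 4, j = 3, h = 2.
Check constraint 6: n - h = -2; constraint 8: k + n = 4. The remaining constraints are straightforward to verify.

Satisfiable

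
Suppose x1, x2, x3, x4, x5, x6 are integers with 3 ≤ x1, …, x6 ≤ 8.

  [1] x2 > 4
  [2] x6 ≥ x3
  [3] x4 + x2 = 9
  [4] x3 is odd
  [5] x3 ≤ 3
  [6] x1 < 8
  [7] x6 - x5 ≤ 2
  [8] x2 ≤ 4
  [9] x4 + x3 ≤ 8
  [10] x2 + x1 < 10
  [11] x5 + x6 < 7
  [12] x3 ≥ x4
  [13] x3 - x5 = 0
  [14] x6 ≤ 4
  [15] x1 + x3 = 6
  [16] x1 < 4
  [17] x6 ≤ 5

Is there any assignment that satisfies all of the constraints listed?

From constraints 5 and 12: x4 ≤ x3 ≤ 3. From constraint 8: x2 ≤ 4. Hence x4 + x2 ≤ 7. But constraint 3 requires x4 + x2 = 9, and 9 > 7. Contradiction.

Unsatisfiable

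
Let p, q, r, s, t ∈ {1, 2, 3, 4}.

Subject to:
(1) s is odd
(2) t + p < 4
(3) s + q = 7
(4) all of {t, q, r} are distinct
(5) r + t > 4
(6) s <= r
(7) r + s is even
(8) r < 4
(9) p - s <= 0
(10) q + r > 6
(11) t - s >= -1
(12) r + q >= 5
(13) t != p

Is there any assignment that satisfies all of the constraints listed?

Satisfiable

The assignment p = 1, q = 4, r = 3, s = 3, t = 2 works:
  constraint 2 holds since t + p = 3.
  constraint 3 holds since s + q = 7.
  constraint 5 holds since r + t = 5.
The rest check out directly.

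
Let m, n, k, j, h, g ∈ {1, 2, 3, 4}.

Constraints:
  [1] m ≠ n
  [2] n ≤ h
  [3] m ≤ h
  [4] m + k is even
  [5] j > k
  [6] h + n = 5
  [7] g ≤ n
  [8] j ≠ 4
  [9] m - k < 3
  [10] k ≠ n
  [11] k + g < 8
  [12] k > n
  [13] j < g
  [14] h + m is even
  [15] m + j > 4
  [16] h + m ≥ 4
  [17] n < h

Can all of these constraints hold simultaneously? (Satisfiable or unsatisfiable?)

Unsatisfiable

Constraints 5, 7, 12, and 13 give g ≤ n, n < k, k < j, j < g. Chaining: g ≤ n < k < j < g, which forces g < g — impossible.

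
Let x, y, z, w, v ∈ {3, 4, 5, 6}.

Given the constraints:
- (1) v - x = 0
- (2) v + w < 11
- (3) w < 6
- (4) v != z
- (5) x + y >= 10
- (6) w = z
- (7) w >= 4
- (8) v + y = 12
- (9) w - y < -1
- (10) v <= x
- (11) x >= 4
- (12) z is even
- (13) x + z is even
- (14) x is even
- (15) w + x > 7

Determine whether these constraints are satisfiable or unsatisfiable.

Try x = 6, y = 6, z = 4, w = 4, v = 6.
Check constraint 1: v - x = 0; constraint 2: v + w = 10; constraint 5: x + y = 12. The remaining constraints are straightforward to verify.

Satisfiable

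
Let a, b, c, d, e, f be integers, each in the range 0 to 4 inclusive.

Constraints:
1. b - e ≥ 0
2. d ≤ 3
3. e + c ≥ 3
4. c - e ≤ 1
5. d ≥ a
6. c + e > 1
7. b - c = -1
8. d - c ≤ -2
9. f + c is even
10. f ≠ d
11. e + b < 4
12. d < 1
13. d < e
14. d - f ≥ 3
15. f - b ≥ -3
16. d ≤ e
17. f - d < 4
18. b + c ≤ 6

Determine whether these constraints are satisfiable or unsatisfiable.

Constraints 1, 4, 8, 14, and 15 give f − b ≥ -3, b − e ≥ 0, e − c ≥ -1, c − d ≥ 2, d − f ≥ 3.
Adding all 5 inequalities: the left sides telescope to 0, and the right sides sum to (-3) + 0 + (-1) + 2 + 3 = 1. So 0 ≥ 1, which is false.

Unsatisfiable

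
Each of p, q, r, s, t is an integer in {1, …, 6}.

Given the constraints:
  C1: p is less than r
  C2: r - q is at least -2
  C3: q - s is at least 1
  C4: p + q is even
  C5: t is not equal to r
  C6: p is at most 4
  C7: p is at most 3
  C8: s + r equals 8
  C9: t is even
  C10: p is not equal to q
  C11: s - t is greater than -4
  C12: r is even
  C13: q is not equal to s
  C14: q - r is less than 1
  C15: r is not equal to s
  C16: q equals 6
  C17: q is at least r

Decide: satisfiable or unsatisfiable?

One satisfying assignment is p = 2, q = 6, r = 6, s = 2, t = 4.
For the less obvious constraints — constraint 2: r - q = 0; constraint 3: q - s = 4 — and the others hold by inspection.

Satisfiable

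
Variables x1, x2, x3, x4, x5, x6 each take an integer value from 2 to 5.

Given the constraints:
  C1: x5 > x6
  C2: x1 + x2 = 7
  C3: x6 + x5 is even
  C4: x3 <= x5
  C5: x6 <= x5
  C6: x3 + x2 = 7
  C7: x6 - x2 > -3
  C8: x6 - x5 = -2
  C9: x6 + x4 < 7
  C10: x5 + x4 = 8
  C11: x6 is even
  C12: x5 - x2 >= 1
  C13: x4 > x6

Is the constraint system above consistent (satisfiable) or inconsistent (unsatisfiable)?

Satisfiable

Setting (x1, x2, x3, x4, x5, x6) = (4, 3, 4, 4, 4, 2) satisfies everything: constraint 2: x1 + x2 = 7; constraint 6: x3 + x2 = 7, and the others follow.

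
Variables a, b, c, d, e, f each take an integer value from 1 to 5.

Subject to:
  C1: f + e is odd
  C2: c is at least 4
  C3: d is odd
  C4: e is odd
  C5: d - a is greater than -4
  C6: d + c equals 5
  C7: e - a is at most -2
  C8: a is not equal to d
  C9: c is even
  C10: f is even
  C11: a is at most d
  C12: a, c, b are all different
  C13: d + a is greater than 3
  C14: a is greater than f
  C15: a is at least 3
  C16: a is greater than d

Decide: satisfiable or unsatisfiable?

Unsatisfiable

From constraints 11 and 15: d ≥ a ≥ 3. From constraint 2: c ≥ 4. Hence d + c ≥ 7. But constraint 6 requires d + c = 5, and 5 < 7. Contradiction.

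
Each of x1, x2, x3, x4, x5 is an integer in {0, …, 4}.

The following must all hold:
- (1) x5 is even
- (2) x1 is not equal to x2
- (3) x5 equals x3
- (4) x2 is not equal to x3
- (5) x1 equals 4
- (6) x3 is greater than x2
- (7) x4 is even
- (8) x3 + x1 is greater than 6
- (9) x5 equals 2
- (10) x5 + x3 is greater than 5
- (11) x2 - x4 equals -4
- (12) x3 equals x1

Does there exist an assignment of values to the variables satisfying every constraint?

Unsatisfiable

Constraint 9 fixes x5 = 2 and constraint 5 fixes x1 = 4. Constraints 3 and 12 give x5 = x3 = x1, so x5 = x1. But 2 ≠ 4 — contradiction.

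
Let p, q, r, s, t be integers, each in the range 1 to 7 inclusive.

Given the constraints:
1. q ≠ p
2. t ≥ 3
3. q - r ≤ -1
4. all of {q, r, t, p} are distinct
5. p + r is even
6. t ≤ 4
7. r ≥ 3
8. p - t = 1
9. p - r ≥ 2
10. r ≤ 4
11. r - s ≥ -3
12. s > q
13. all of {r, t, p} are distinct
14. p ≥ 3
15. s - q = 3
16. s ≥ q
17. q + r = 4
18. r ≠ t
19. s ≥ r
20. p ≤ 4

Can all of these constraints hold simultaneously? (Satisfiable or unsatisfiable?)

Constraints 2, 6, 7, 10, 14, and 20 confine each of r, t, p to the 2 values {3, 4}.
Constraint 13 requires all 3 of them to be distinct, but only 2 values are available — impossible by the pigeonhole principle.

Unsatisfiable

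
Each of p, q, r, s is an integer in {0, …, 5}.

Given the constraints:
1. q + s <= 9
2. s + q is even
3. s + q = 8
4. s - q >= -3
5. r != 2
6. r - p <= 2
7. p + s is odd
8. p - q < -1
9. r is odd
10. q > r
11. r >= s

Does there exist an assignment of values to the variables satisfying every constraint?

Satisfiable

Try p = 2, q = 5, r = 3, s = 3.
Check constraint 1: q + s = 8; constraint 3: s + q = 8; constraint 4: s - q = -2. The remaining constraints are straightforward to verify.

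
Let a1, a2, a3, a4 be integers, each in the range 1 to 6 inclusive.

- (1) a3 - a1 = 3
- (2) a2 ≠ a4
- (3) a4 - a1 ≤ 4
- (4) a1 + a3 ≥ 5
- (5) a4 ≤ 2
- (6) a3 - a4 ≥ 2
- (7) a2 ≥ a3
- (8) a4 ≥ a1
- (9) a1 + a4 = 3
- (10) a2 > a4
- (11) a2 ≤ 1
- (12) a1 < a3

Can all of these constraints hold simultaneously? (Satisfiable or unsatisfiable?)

Unsatisfiable

From constraints 5 and 8: a1 ≤ a4 ≤ 2. From constraints 7 and 11: a3 ≤ a2 ≤ 1. Hence a1 + a3 ≤ 3. But constraint 4 requires a1 + a3 ≥ 5, and 5 > 3. Contradiction.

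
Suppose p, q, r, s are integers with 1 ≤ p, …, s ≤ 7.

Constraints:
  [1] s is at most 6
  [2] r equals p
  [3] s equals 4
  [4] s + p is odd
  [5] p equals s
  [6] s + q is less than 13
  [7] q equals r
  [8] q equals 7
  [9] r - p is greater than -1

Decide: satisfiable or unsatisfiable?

Constraint 8 fixes q = 7 and constraint 3 fixes s = 4. Constraints 2, 5, and 7 give q = r = p = s, so q = s. But 7 ≠ 4 — contradiction.

Unsatisfiable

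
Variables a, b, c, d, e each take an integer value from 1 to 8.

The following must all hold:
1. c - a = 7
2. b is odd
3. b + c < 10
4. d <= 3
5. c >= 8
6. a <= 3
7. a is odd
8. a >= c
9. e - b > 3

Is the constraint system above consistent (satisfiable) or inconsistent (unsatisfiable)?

From constraint 5: c ≥ 8. From constraints 6 and 8: c ≤ a and a ≤ 3, so c ≤ 3. But 3 < 8, so no value of c works.

Unsatisfiable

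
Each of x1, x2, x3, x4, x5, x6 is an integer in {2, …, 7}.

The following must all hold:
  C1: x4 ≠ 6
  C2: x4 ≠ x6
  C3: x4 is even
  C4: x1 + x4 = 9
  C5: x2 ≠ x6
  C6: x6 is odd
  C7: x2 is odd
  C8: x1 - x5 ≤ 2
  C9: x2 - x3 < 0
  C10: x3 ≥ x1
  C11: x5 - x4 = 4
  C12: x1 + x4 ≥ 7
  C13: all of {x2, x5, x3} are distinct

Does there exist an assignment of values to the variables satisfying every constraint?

The assignment x1 = 7, x2 = 5, x3 = 7, x4 = 2, x5 = 6, x6 = 7 works:
  constraint 4 holds since x1 + x4 = 9.
  constraint 8 holds since x1 - x5 = 1.
The rest check out directly.

Satisfiable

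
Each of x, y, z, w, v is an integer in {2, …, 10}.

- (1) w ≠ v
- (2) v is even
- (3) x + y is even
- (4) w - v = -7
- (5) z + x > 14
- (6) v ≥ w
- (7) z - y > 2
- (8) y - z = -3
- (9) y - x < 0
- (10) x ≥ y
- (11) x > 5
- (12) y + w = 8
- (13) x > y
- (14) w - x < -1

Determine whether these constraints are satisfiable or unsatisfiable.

Satisfiable

One satisfying assignment is x = 7, y = 5, z = 8, w = 3, v = 10.
For the less obvious constraints — constraint 4: w - v = -7; constraint 5: z + x = 15 — and the others hold by inspection.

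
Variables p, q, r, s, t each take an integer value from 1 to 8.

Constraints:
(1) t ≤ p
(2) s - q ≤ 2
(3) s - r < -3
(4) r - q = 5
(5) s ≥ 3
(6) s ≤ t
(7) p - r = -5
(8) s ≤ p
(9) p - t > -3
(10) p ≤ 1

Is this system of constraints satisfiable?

From constraints 5 and 6: t ≥ s and s ≥ 3, so t ≥ 3. From constraints 1 and 10: t ≤ p and p ≤ 1, so t ≤ 1. But 1 < 3, so no value of t works.

Unsatisfiable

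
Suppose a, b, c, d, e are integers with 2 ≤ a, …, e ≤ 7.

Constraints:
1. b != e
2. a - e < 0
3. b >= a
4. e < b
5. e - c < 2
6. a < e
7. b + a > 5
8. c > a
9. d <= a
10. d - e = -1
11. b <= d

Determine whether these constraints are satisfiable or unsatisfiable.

Constraints 2, 4, 9, and 11 give e < b, b ≤ d, d ≤ a, a < e. Chaining: e < b ≤ d ≤ a < e, which forces e < e — impossible.

Unsatisfiable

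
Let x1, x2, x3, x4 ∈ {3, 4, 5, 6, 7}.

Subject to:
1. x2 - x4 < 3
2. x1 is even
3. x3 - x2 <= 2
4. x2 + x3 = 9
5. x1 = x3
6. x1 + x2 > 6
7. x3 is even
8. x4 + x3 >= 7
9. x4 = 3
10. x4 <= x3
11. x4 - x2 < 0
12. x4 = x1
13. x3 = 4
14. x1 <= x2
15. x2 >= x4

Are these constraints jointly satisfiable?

Unsatisfiable

Constraint 9 fixes x4 = 3 and constraint 13 fixes x3 = 4. Constraints 5 and 12 give x4 = x1 = x3, so x4 = x3. But 3 ≠ 4 — contradiction.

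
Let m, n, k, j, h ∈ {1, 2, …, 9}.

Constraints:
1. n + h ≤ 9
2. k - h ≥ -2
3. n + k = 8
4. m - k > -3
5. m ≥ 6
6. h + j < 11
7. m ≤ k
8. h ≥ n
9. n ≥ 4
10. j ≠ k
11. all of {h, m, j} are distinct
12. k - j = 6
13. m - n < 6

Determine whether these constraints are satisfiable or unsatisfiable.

From constraint 9: n ≥ 4. From constraints 5 and 7: k ≥ m ≥ 6. Hence n + k ≥ 10. But constraint 3 requires n + k = 8, and 8 < 10. Contradiction.

Unsatisfiable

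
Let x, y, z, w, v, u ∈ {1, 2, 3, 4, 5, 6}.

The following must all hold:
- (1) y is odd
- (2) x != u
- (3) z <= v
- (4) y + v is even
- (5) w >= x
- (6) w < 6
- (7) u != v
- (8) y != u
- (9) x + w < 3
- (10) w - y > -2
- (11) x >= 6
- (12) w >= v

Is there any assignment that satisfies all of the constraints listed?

From constraints 5 and 11: w ≥ x and x ≥ 6, so w ≥ 6. From constraint 6: w ≤ 5. But 5 < 6, so no value of w works.

Unsatisfiable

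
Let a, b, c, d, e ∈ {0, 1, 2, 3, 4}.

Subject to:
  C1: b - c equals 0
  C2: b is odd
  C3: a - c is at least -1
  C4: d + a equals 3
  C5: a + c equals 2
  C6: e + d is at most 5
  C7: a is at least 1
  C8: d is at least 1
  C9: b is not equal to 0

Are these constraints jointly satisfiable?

Setting (a, b, c, d, e) = (1, 1, 1, 2, 2) satisfies everything: constraint 1: b - c = 0; constraint 3: a - c = 0, and the others follow.

Satisfiable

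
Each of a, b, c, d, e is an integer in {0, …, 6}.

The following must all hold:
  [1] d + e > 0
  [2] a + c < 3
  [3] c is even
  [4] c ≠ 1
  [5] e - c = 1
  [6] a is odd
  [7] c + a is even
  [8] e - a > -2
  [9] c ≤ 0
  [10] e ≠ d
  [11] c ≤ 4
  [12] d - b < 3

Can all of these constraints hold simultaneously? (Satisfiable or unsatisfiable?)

Constraint 3 makes c even and constraint 6 makes a odd, so c + a must be odd. Constraint 7 says c + a is even — contradiction.

Unsatisfiable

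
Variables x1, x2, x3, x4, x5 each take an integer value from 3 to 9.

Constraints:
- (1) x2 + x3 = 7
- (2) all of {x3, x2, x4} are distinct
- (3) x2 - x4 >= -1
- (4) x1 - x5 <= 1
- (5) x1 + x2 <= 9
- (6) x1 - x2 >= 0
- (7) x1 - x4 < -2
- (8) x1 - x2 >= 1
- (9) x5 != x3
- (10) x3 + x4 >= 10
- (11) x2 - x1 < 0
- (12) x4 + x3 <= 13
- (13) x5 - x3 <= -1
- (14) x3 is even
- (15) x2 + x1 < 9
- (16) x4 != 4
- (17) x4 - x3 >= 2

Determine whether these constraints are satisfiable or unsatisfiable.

Unsatisfiable

Constraints 3, 4, 8, 13, and 17 give x2 − x4 ≥ -1, x4 − x3 ≥ 2, x3 − x5 ≥ 1, x5 − x1 ≥ -1, x1 − x2 ≥ 1.
Adding all 5 inequalities: the left sides telescope to 0, and the right sides sum to (-1) + 2 + 1 + (-1) + 1 = 2. So 0 ≥ 2, which is false.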